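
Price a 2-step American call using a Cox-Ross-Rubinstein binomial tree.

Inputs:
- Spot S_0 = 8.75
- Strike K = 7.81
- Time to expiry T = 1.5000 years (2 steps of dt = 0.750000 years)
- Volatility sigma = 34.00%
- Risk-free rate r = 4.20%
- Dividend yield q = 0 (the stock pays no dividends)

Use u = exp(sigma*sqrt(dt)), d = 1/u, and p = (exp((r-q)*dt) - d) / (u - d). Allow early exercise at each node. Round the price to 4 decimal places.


dt = T/N = 0.750000
u = exp(sigma*sqrt(dt)) = 1.342386; d = 1/u = 0.744942
p = (exp((r-q)*dt) - d) / (u - d) = 0.480479
Discount per step: exp(-r*dt) = 0.968991
Stock lattice S(k, i) with i counting down-moves:
  k=0: S(0,0) = 8.7500
  k=1: S(1,0) = 11.7459; S(1,1) = 6.5182
  k=2: S(2,0) = 15.7675; S(2,1) = 8.7500; S(2,2) = 4.8557
Terminal payoffs V(N, i) = max(S_T - K, 0):
  V(2,0) = 7.957502; V(2,1) = 0.940000; V(2,2) = 0.000000
Backward induction: V(k, i) = exp(-r*dt) * [p * V(k+1, i) + (1-p) * V(k+1, i+1)]; then take max(V_cont, immediate exercise) for American.
  V(1,0) = exp(-r*dt) * [p*7.957502 + (1-p)*0.940000] = 4.178058; exercise = 3.935878; V(1,0) = max -> 4.178058
  V(1,1) = exp(-r*dt) * [p*0.940000 + (1-p)*0.000000] = 0.437645; exercise = 0.000000; V(1,1) = max -> 0.437645
  V(0,0) = exp(-r*dt) * [p*4.178058 + (1-p)*0.437645] = 2.165535; exercise = 0.940000; V(0,0) = max -> 2.165535

Answer: Price = V(0,0) = 2.1655


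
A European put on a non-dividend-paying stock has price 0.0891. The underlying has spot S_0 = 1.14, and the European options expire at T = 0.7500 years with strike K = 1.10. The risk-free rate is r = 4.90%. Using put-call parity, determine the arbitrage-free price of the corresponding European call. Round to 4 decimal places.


Answer: Call price = 0.1688

Derivation:
Put-call parity: C - P = S_0 * exp(-qT) - K * exp(-rT).
S_0 * exp(-qT) = 1.1400 * 1.00000000 = 1.14000000
K * exp(-rT) = 1.1000 * 0.96391708 = 1.06030879
C = P + S*exp(-qT) - K*exp(-rT)
C = 0.0891 + 1.14000000 - 1.06030879 = 0.1688


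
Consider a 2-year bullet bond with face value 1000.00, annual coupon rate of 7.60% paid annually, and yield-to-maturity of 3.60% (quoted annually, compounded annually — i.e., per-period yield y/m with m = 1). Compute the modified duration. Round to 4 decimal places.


Coupon per period c = face * coupon_rate / m = 76.000000
Periods per year m = 1; per-period yield y/m = 0.036000
Number of cashflows N = 2
Cashflows (t years, CF_t, discount factor 1/(1+y/m)^(m*t), PV):
  t = 1.0000: CF_t = 76.000000, DF = 0.965251, PV = 73.359073
  t = 2.0000: CF_t = 1076.000000, DF = 0.931709, PV = 1002.519342
Price P = sum_t PV_t = 1075.878416
First compute Macaulay numerator sum_t t * PV_t:
  t * PV_t at t = 1.0000: 73.359073
  t * PV_t at t = 2.0000: 2005.038685
Macaulay duration D = 2078.397758 / 1075.878416 = 1.931815
Modified duration = D / (1 + y/m) = 1.931815 / (1 + 0.036000) = 1.864686

Answer: Modified duration = 1.8647


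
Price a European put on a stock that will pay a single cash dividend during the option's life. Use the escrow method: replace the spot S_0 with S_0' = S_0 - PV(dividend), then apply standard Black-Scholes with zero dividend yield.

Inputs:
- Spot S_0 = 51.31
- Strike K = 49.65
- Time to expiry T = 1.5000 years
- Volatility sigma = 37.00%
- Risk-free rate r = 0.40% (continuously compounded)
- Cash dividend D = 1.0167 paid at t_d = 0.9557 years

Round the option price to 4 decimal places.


Answer: Price = 8.4666

Derivation:
PV(D) = D * exp(-r * t_d) = 1.0167 * 0.99618450 = 1.01282078
S_0' = S_0 - PV(D) = 51.3100 - 1.01282078 = 50.29717922
d1 = (ln(S_0'/K) + (r + sigma^2/2)*T) / (sigma*sqrt(T)) = 0.26839700
d2 = d1 - sigma*sqrt(T) = -0.18475860
exp(-rT) = 0.99401796
N(-d1) = 0.39419687; N(-d2) = 0.57329081
P = K * exp(-rT) * N(-d2) - S_0' * N(-d1) = 49.6500 * 0.99401796 * 0.57329081 - 50.29717922 * 0.39419687 = 8.4666


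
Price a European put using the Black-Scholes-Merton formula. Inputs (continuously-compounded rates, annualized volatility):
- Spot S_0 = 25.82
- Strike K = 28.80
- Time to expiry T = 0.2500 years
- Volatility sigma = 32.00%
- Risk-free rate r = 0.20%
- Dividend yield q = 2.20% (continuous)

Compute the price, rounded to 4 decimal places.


d1 = (ln(S/K) + (r - q + 0.5*sigma^2) * T) / (sigma * sqrt(T)) = -0.63391251
d2 = d1 - sigma * sqrt(T) = -0.79391251
exp(-rT) = 0.99950012; exp(-qT) = 0.99451510
P = K * exp(-rT) * N(-d2) - S_0 * exp(-qT) * N(-d1)
N(-d1) = 0.73693104; N(-d2) = 0.78637682
P = 28.8000 * 0.99950012 * 0.78637682 - 25.8200 * 0.99451510 * 0.73693104 = 3.7131

Answer: Price = 3.7131


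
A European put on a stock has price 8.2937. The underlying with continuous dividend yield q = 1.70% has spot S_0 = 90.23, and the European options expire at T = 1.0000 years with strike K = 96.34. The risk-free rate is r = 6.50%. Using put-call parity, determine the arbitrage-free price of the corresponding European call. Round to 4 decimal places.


Put-call parity: C - P = S_0 * exp(-qT) - K * exp(-rT).
S_0 * exp(-qT) = 90.2300 * 0.98314368 = 88.70905466
K * exp(-rT) = 96.3400 * 0.93706746 = 90.27707942
C = P + S*exp(-qT) - K*exp(-rT)
C = 8.2937 + 88.70905466 - 90.27707942 = 6.7257

Answer: Call price = 6.7257


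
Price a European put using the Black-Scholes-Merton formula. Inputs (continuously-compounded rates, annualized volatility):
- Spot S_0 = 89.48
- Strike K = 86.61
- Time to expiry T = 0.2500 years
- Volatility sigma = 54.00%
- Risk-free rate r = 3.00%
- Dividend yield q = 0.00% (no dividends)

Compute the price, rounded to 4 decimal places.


Answer: Price = 7.7647

Derivation:
d1 = (ln(S/K) + (r - q + 0.5*sigma^2) * T) / (sigma * sqrt(T)) = 0.28351798
d2 = d1 - sigma * sqrt(T) = 0.01351798
exp(-rT) = 0.99252805; exp(-qT) = 1.00000000
P = K * exp(-rT) * N(-d2) - S_0 * exp(-qT) * N(-d1)
N(-d1) = 0.38838990; N(-d2) = 0.49460727
P = 86.6100 * 0.99252805 * 0.49460727 - 89.4800 * 1.00000000 * 0.38838990 = 7.7647


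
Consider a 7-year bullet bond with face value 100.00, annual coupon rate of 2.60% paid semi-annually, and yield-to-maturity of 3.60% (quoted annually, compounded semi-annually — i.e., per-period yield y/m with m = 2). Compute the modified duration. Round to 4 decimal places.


Answer: Modified duration = 6.3091

Derivation:
Coupon per period c = face * coupon_rate / m = 1.300000
Periods per year m = 2; per-period yield y/m = 0.018000
Number of cashflows N = 14
Cashflows (t years, CF_t, discount factor 1/(1+y/m)^(m*t), PV):
  t = 0.5000: CF_t = 1.300000, DF = 0.982318, PV = 1.277014
  t = 1.0000: CF_t = 1.300000, DF = 0.964949, PV = 1.254434
  t = 1.5000: CF_t = 1.300000, DF = 0.947887, PV = 1.232253
  t = 2.0000: CF_t = 1.300000, DF = 0.931127, PV = 1.210465
  t = 2.5000: CF_t = 1.300000, DF = 0.914663, PV = 1.189062
  t = 3.0000: CF_t = 1.300000, DF = 0.898490, PV = 1.168037
  t = 3.5000: CF_t = 1.300000, DF = 0.882603, PV = 1.147384
  t = 4.0000: CF_t = 1.300000, DF = 0.866997, PV = 1.127097
  t = 4.5000: CF_t = 1.300000, DF = 0.851667, PV = 1.107168
  t = 5.0000: CF_t = 1.300000, DF = 0.836608, PV = 1.087591
  t = 5.5000: CF_t = 1.300000, DF = 0.821816, PV = 1.068360
  t = 6.0000: CF_t = 1.300000, DF = 0.807285, PV = 1.049470
  t = 6.5000: CF_t = 1.300000, DF = 0.793010, PV = 1.030914
  t = 7.0000: CF_t = 101.300000, DF = 0.778989, PV = 78.911546
Price P = sum_t PV_t = 93.860795
First compute Macaulay numerator sum_t t * PV_t:
  t * PV_t at t = 0.5000: 0.638507
  t * PV_t at t = 1.0000: 1.254434
  t * PV_t at t = 1.5000: 1.848380
  t * PV_t at t = 2.0000: 2.420930
  t * PV_t at t = 2.5000: 2.972655
  t * PV_t at t = 3.0000: 3.504112
  t * PV_t at t = 3.5000: 4.015845
  t * PV_t at t = 4.0000: 4.508386
  t * PV_t at t = 4.5000: 4.982254
  t * PV_t at t = 5.0000: 5.437955
  t * PV_t at t = 5.5000: 5.875982
  t * PV_t at t = 6.0000: 6.296820
  t * PV_t at t = 6.5000: 6.700938
  t * PV_t at t = 7.0000: 552.380824
Macaulay duration D = 602.838021 / 93.860795 = 6.422682
Modified duration = D / (1 + y/m) = 6.422682 / (1 + 0.018000) = 6.309118


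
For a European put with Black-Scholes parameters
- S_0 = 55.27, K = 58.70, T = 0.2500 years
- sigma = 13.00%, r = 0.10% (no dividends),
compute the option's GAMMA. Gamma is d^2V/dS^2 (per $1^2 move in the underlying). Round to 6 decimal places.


Answer: Gamma = 0.074735

Derivation:
d1 = -0.8899532460; d2 = -0.9549532460
phi(d1) = 0.2684885734; exp(-qT) = 1.0000000000; exp(-rT) = 0.9997500312
Gamma = exp(-qT) * phi(d1) / (S * sigma * sqrt(T)) = 1.0000000000 * 0.2684885734 / (55.2700 * 0.1300 * 0.5000000000) = 0.074735


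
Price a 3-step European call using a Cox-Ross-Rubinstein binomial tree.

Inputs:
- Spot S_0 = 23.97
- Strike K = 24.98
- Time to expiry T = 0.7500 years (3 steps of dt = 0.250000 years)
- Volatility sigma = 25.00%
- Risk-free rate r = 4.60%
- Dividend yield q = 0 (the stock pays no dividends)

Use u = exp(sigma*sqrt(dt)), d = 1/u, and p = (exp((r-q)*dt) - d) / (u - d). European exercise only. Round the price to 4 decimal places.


dt = T/N = 0.250000
u = exp(sigma*sqrt(dt)) = 1.133148; d = 1/u = 0.882497
p = (exp((r-q)*dt) - d) / (u - d) = 0.514936
Discount per step: exp(-r*dt) = 0.988566
Stock lattice S(k, i) with i counting down-moves:
  k=0: S(0,0) = 23.9700
  k=1: S(1,0) = 27.1616; S(1,1) = 21.1535
  k=2: S(2,0) = 30.7781; S(2,1) = 23.9700; S(2,2) = 18.6679
  k=3: S(3,0) = 34.8761; S(3,1) = 27.1616; S(3,2) = 21.1535; S(3,3) = 16.4743
Terminal payoffs V(N, i) = max(S_T - K, 0):
  V(3,0) = 9.896144; V(3,1) = 2.181568; V(3,2) = 0.000000; V(3,3) = 0.000000
Backward induction: V(k, i) = exp(-r*dt) * [p * V(k+1, i) + (1-p) * V(k+1, i+1)].
  V(2,0) = exp(-r*dt) * [p*9.896144 + (1-p)*2.181568] = 6.083714
  V(2,1) = exp(-r*dt) * [p*2.181568 + (1-p)*0.000000] = 1.110523
  V(2,2) = exp(-r*dt) * [p*0.000000 + (1-p)*0.000000] = 0.000000
  V(1,0) = exp(-r*dt) * [p*6.083714 + (1-p)*1.110523] = 3.629418
  V(1,1) = exp(-r*dt) * [p*1.110523 + (1-p)*0.000000] = 0.565310
  V(0,0) = exp(-r*dt) * [p*3.629418 + (1-p)*0.565310] = 2.118624

Answer: Price = V(0,0) = 2.1186


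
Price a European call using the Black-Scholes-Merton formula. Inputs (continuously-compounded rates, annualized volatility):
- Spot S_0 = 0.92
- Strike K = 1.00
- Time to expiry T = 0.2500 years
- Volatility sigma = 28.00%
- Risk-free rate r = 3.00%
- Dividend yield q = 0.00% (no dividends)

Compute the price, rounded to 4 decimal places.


Answer: Price = 0.0247

Derivation:
d1 = (ln(S/K) + (r - q + 0.5*sigma^2) * T) / (sigma * sqrt(T)) = -0.47201149
d2 = d1 - sigma * sqrt(T) = -0.61201149
exp(-rT) = 0.99252805; exp(-qT) = 1.00000000
C = S_0 * exp(-qT) * N(d1) - K * exp(-rT) * N(d2)
N(d1) = 0.31845929; N(d2) = 0.27026508
C = 0.9200 * 1.00000000 * 0.31845929 - 1.0000 * 0.99252805 * 0.27026508 = 0.0247


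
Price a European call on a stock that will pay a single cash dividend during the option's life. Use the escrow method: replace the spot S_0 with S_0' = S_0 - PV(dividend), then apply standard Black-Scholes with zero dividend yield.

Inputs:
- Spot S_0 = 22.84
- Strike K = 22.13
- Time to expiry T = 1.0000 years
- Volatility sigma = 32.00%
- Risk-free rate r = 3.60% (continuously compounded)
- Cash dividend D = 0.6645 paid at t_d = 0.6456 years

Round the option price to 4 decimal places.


PV(D) = D * exp(-r * t_d) = 0.6645 * 0.97702641 = 0.64923405
S_0' = S_0 - PV(D) = 22.8400 - 0.64923405 = 22.19076595
d1 = (ln(S_0'/K) + (r + sigma^2/2)*T) / (sigma*sqrt(T)) = 0.28106906
d2 = d1 - sigma*sqrt(T) = -0.03893094
exp(-rT) = 0.96464029
N(d1) = 0.61067129; N(d2) = 0.48447273
C = S_0' * N(d1) - K * exp(-rT) * N(d2) = 22.19076595 * 0.61067129 - 22.1300 * 0.96464029 * 0.48447273 = 3.2090

Answer: Price = 3.2090


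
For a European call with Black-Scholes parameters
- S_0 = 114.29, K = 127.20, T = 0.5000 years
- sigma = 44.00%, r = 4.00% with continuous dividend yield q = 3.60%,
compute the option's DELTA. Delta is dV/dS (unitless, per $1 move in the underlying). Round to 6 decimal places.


Answer: Delta = 0.420164

Derivation:
d1 = -0.1819886283; d2 = -0.4931156120
phi(d1) = 0.3923902245; exp(-qT) = 0.9821610324; exp(-rT) = 0.9801986733
N(d1) = 0.4277958251
Delta = exp(-qT) * N(d1) = 0.9821610324 * 0.4277958251 = 0.420164


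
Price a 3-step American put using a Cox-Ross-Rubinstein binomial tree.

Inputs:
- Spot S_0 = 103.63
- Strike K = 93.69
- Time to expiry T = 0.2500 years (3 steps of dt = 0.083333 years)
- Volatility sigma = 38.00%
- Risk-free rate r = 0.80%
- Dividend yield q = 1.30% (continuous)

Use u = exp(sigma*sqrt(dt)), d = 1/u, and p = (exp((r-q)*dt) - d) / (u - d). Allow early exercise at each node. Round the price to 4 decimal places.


Answer: Price = V(0,0) = 3.1558

Derivation:
dt = T/N = 0.083333
u = exp(sigma*sqrt(dt)) = 1.115939; d = 1/u = 0.896106
p = (exp((r-q)*dt) - d) / (u - d) = 0.470708
Discount per step: exp(-r*dt) = 0.999334
Stock lattice S(k, i) with i counting down-moves:
  k=0: S(0,0) = 103.6300
  k=1: S(1,0) = 115.6448; S(1,1) = 92.8635
  k=2: S(2,0) = 129.0526; S(2,1) = 103.6300; S(2,2) = 83.2155
  k=3: S(3,0) = 144.0149; S(3,1) = 115.6448; S(3,2) = 92.8635; S(3,3) = 74.5699
Terminal payoffs V(N, i) = max(K - S_T, 0):
  V(3,0) = 0.000000; V(3,1) = 0.000000; V(3,2) = 0.826534; V(3,3) = 19.120080
Backward induction: V(k, i) = exp(-r*dt) * [p * V(k+1, i) + (1-p) * V(k+1, i+1)]; then take max(V_cont, immediate exercise) for American.
  V(2,0) = exp(-r*dt) * [p*0.000000 + (1-p)*0.000000] = 0.000000; exercise = 0.000000; V(2,0) = max -> 0.000000
  V(2,1) = exp(-r*dt) * [p*0.000000 + (1-p)*0.826534] = 0.437186; exercise = 0.000000; V(2,1) = max -> 0.437186
  V(2,2) = exp(-r*dt) * [p*0.826534 + (1-p)*19.120080] = 10.502151; exercise = 10.474489; V(2,2) = max -> 10.502151
  V(1,0) = exp(-r*dt) * [p*0.000000 + (1-p)*0.437186] = 0.231245; exercise = 0.000000; V(1,0) = max -> 0.231245
  V(1,1) = exp(-r*dt) * [p*0.437186 + (1-p)*10.502151] = 5.760646; exercise = 0.826534; V(1,1) = max -> 5.760646
  V(0,0) = exp(-r*dt) * [p*0.231245 + (1-p)*5.760646] = 3.155806; exercise = 0.000000; V(0,0) = max -> 3.155806


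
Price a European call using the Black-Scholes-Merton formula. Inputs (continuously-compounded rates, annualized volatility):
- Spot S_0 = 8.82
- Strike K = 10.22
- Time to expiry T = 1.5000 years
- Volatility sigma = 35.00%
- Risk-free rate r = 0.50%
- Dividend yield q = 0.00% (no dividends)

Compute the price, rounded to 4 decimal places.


Answer: Price = 1.0307

Derivation:
d1 = (ln(S/K) + (r - q + 0.5*sigma^2) * T) / (sigma * sqrt(T)) = -0.11185937
d2 = d1 - sigma * sqrt(T) = -0.54052007
exp(-rT) = 0.99252805; exp(-qT) = 1.00000000
C = S_0 * exp(-qT) * N(d1) - K * exp(-rT) * N(d2)
N(d1) = 0.45546746; N(d2) = 0.29441921
C = 8.8200 * 1.00000000 * 0.45546746 - 10.2200 * 0.99252805 * 0.29441921 = 1.0307


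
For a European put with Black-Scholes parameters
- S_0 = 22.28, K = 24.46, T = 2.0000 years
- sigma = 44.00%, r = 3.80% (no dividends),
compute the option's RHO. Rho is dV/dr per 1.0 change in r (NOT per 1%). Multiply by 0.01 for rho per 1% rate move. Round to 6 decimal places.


Answer: Rho = -28.686456

Derivation:
d1 = 0.2832449354; d2 = -0.3390090321
phi(d1) = 0.3832558949; exp(-qT) = 1.0000000000; exp(-rT) = 0.9268162066
N(-d2) = 0.6326985370
Rho = -K*T*exp(-rT)*N(-d2) = -24.4600 * 2.0000 * 0.9268162066 * 0.6326985370 = -28.686456


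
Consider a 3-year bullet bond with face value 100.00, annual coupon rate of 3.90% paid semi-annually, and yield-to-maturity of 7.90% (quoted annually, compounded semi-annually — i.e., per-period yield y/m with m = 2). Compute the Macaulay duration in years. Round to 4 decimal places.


Answer: Macaulay duration = 2.8505 years

Derivation:
Coupon per period c = face * coupon_rate / m = 1.950000
Periods per year m = 2; per-period yield y/m = 0.039500
Number of cashflows N = 6
Cashflows (t years, CF_t, discount factor 1/(1+y/m)^(m*t), PV):
  t = 0.5000: CF_t = 1.950000, DF = 0.962001, PV = 1.875902
  t = 1.0000: CF_t = 1.950000, DF = 0.925446, PV = 1.804619
  t = 1.5000: CF_t = 1.950000, DF = 0.890280, PV = 1.736046
  t = 2.0000: CF_t = 1.950000, DF = 0.856450, PV = 1.670078
  t = 2.5000: CF_t = 1.950000, DF = 0.823906, PV = 1.606616
  t = 3.0000: CF_t = 101.950000, DF = 0.792598, PV = 80.805378
Price P = sum_t PV_t = 89.498639
Macaulay numerator sum_t t * PV_t:
  t * PV_t at t = 0.5000: 0.937951
  t * PV_t at t = 1.0000: 1.804619
  t * PV_t at t = 1.5000: 2.604068
  t * PV_t at t = 2.0000: 3.340155
  t * PV_t at t = 2.5000: 4.016541
  t * PV_t at t = 3.0000: 242.416135
Macaulay duration D = (sum_t t * PV_t) / P = 255.119469 / 89.498639 = 2.850540


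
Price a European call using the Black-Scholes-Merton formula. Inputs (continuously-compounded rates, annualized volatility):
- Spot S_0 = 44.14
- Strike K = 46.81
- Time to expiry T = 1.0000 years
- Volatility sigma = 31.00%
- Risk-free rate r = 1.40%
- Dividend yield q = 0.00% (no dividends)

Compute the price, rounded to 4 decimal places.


Answer: Price = 4.6092

Derivation:
d1 = (ln(S/K) + (r - q + 0.5*sigma^2) * T) / (sigma * sqrt(T)) = 0.01070821
d2 = d1 - sigma * sqrt(T) = -0.29929179
exp(-rT) = 0.98609754; exp(-qT) = 1.00000000
C = S_0 * exp(-qT) * N(d1) - K * exp(-rT) * N(d2)
N(d1) = 0.50427188; N(d2) = 0.38235871
C = 44.1400 * 1.00000000 * 0.50427188 - 46.8100 * 0.98609754 * 0.38235871 = 4.6092


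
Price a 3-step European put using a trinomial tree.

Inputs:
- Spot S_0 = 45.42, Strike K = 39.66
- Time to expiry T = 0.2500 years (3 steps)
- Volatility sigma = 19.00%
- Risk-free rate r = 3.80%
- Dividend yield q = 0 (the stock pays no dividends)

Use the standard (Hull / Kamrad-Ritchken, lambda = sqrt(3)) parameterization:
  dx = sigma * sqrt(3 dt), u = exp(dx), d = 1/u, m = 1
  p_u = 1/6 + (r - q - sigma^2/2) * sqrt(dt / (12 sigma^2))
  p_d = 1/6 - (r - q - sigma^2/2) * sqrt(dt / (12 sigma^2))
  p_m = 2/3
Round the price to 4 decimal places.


dt = T/N = 0.083333; dx = sigma*sqrt(3*dt) = 0.095000
u = exp(dx) = 1.099659; d = 1/u = 0.909373
p_u = 0.175417, p_m = 0.666667, p_d = 0.157917
Discount per step: exp(-r*dt) = 0.996838
Stock lattice S(k, j) with j the centered position index:
  k=0: S(0,+0) = 45.4200
  k=1: S(1,-1) = 41.3037; S(1,+0) = 45.4200; S(1,+1) = 49.9465
  k=2: S(2,-2) = 37.5605; S(2,-1) = 41.3037; S(2,+0) = 45.4200; S(2,+1) = 49.9465; S(2,+2) = 54.9241
  k=3: S(3,-3) = 34.1565; S(3,-2) = 37.5605; S(3,-1) = 41.3037; S(3,+0) = 45.4200; S(3,+1) = 49.9465; S(3,+2) = 54.9241; S(3,+3) = 60.3978
Terminal payoffs V(N, j) = max(K - S_T, 0):
  V(3,-3) = 5.503513; V(3,-2) = 2.099516; V(3,-1) = 0.000000; V(3,+0) = 0.000000; V(3,+1) = 0.000000; V(3,+2) = 0.000000; V(3,+3) = 0.000000
Backward induction: V(k, j) = exp(-r*dt) * [p_u * V(k+1, j+1) + p_m * V(k+1, j) + p_d * V(k+1, j-1)]
  V(2,-2) = exp(-r*dt) * [p_u*0.000000 + p_m*2.099516 + p_d*5.503513] = 2.261601
  V(2,-1) = exp(-r*dt) * [p_u*0.000000 + p_m*0.000000 + p_d*2.099516] = 0.330500
  V(2,+0) = exp(-r*dt) * [p_u*0.000000 + p_m*0.000000 + p_d*0.000000] = 0.000000
  V(2,+1) = exp(-r*dt) * [p_u*0.000000 + p_m*0.000000 + p_d*0.000000] = 0.000000
  V(2,+2) = exp(-r*dt) * [p_u*0.000000 + p_m*0.000000 + p_d*0.000000] = 0.000000
  V(1,-1) = exp(-r*dt) * [p_u*0.000000 + p_m*0.330500 + p_d*2.261601] = 0.575652
  V(1,+0) = exp(-r*dt) * [p_u*0.000000 + p_m*0.000000 + p_d*0.330500] = 0.052027
  V(1,+1) = exp(-r*dt) * [p_u*0.000000 + p_m*0.000000 + p_d*0.000000] = 0.000000
  V(0,+0) = exp(-r*dt) * [p_u*0.000000 + p_m*0.052027 + p_d*0.575652] = 0.125192

Answer: Price = V(0,0) = 0.1252


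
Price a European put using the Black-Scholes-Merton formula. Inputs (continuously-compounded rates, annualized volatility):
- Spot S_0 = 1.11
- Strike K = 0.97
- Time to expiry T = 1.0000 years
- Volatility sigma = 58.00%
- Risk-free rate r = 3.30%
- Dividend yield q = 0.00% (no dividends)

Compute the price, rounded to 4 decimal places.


d1 = (ln(S/K) + (r - q + 0.5*sigma^2) * T) / (sigma * sqrt(T)) = 0.57934349
d2 = d1 - sigma * sqrt(T) = -0.00065651
exp(-rT) = 0.96753856; exp(-qT) = 1.00000000
P = K * exp(-rT) * N(-d2) - S_0 * exp(-qT) * N(-d1)
N(-d1) = 0.28117871; N(-d2) = 0.50026191
P = 0.9700 * 0.96753856 * 0.50026191 - 1.1100 * 1.00000000 * 0.28117871 = 0.1574

Answer: Price = 0.1574


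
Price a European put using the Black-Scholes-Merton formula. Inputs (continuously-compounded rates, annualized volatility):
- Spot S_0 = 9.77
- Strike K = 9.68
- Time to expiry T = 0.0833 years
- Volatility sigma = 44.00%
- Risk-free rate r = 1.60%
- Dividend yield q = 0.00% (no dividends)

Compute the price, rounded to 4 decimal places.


d1 = (ln(S/K) + (r - q + 0.5*sigma^2) * T) / (sigma * sqrt(T)) = 0.14686638
d2 = d1 - sigma * sqrt(T) = 0.01987473
exp(-rT) = 0.99866809; exp(-qT) = 1.00000000
P = K * exp(-rT) * N(-d2) - S_0 * exp(-qT) * N(-d1)
N(-d1) = 0.44161874; N(-d2) = 0.49207165
P = 9.6800 * 0.99866809 * 0.49207165 - 9.7700 * 1.00000000 * 0.44161874 = 0.4423

Answer: Price = 0.4423


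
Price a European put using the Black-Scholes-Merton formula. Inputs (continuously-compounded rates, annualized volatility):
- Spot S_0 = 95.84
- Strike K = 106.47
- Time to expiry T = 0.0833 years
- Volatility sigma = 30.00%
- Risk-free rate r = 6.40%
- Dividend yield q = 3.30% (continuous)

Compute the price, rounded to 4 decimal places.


Answer: Price = 10.8307

Derivation:
d1 = (ln(S/K) + (r - q + 0.5*sigma^2) * T) / (sigma * sqrt(T)) = -1.14167664
d2 = d1 - sigma * sqrt(T) = -1.22826186
exp(-rT) = 0.99468299; exp(-qT) = 0.99725487
P = K * exp(-rT) * N(-d2) - S_0 * exp(-qT) * N(-d1)
N(-d1) = 0.87320577; N(-d2) = 0.89032566
P = 106.4700 * 0.99468299 * 0.89032566 - 95.8400 * 0.99725487 * 0.87320577 = 10.8307


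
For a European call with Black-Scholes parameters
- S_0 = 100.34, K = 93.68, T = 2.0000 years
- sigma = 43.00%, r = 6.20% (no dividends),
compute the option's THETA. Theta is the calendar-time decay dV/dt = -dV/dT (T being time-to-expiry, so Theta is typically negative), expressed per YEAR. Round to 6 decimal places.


Answer: Theta = -7.610304

Derivation:
d1 = 0.6209050375; d2 = 0.0127932057
phi(d1) = 0.3289991651; exp(-qT) = 1.0000000000; exp(-rT) = 0.8833798409
Theta = -S*exp(-qT)*phi(d1)*sigma/(2*sqrt(T)) - r*K*exp(-rT)*N(d2) + q*S*exp(-qT)*N(d1)
N(d1) = 0.7326689468; N(d2) = 0.5051036114; sqrt(T) = 1.4142135624
Term 1 = -100.3400 * 1.0000000000 * 0.3289991651 * 0.4300 / (2 * 1.4142135624) = -5.0187129280
Term 2 = -0.0620 * 93.6800 * 0.8833798409 * 0.5051036114 = -2.5915913962
Term 3 = 0 (no dividend yield, q = 0)
Theta = -5.0187129280 + (-2.5915913962) + (0.0000000000) = -7.610304


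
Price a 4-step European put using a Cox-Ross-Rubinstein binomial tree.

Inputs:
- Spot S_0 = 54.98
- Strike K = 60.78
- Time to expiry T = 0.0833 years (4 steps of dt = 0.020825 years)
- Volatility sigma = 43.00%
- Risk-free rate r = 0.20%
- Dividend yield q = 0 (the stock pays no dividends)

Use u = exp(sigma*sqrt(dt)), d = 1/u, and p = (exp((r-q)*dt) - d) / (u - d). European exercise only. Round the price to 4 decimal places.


Answer: Price = V(0,0) = 6.6691

Derivation:
dt = T/N = 0.020825
u = exp(sigma*sqrt(dt)) = 1.064018; d = 1/u = 0.939833
p = (exp((r-q)*dt) - d) / (u - d) = 0.484827
Discount per step: exp(-r*dt) = 0.999958
Stock lattice S(k, i) with i counting down-moves:
  k=0: S(0,0) = 54.9800
  k=1: S(1,0) = 58.4997; S(1,1) = 51.6720
  k=2: S(2,0) = 62.2448; S(2,1) = 54.9800; S(2,2) = 48.5631
  k=3: S(3,0) = 66.2296; S(3,1) = 58.4997; S(3,2) = 51.6720; S(3,3) = 45.6412
  k=4: S(4,0) = 70.4695; S(4,1) = 62.2448; S(4,2) = 54.9800; S(4,3) = 48.5631; S(4,4) = 42.8951
Terminal payoffs V(N, i) = max(K - S_T, 0):
  V(4,0) = 0.000000; V(4,1) = 0.000000; V(4,2) = 5.800000; V(4,3) = 12.216899; V(4,4) = 17.884860
Backward induction: V(k, i) = exp(-r*dt) * [p * V(k+1, i) + (1-p) * V(k+1, i+1)].
  V(3,0) = exp(-r*dt) * [p*0.000000 + (1-p)*0.000000] = 0.000000
  V(3,1) = exp(-r*dt) * [p*0.000000 + (1-p)*5.800000] = 2.987878
  V(3,2) = exp(-r*dt) * [p*5.800000 + (1-p)*12.216899] = 9.105433
  V(3,3) = exp(-r*dt) * [p*12.216899 + (1-p)*17.884860] = 15.136248
  V(2,0) = exp(-r*dt) * [p*0.000000 + (1-p)*2.987878] = 1.539209
  V(2,1) = exp(-r*dt) * [p*2.987878 + (1-p)*9.105433] = 6.139220
  V(2,2) = exp(-r*dt) * [p*9.105433 + (1-p)*15.136248] = 12.211836
  V(1,0) = exp(-r*dt) * [p*1.539209 + (1-p)*6.139220] = 3.908847
  V(1,1) = exp(-r*dt) * [p*6.139220 + (1-p)*12.211836] = 9.267281
  V(0,0) = exp(-r*dt) * [p*3.908847 + (1-p)*9.267281] = 6.669089


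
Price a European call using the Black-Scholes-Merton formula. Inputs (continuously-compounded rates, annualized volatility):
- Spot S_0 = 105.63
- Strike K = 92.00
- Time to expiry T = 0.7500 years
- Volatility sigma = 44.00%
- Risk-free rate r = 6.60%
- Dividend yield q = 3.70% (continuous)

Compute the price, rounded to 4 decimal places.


d1 = (ln(S/K) + (r - q + 0.5*sigma^2) * T) / (sigma * sqrt(T)) = 0.61016435
d2 = d1 - sigma * sqrt(T) = 0.22911317
exp(-rT) = 0.95170516; exp(-qT) = 0.97263149
C = S_0 * exp(-qT) * N(d1) - K * exp(-rT) * N(d2)
N(d1) = 0.72912353; N(d2) = 0.59060952
C = 105.6300 * 0.97263149 * 0.72912353 - 92.0000 * 0.95170516 * 0.59060952 = 23.1975

Answer: Price = 23.1975


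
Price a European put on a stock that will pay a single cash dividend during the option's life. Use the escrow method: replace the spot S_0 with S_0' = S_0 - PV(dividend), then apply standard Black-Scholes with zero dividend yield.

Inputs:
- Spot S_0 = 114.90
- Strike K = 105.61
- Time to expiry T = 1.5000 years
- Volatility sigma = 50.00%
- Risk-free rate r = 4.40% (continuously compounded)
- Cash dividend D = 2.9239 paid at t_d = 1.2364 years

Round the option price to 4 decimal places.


PV(D) = D * exp(-r * t_d) = 2.9239 * 0.94705169 = 2.76908445
S_0' = S_0 - PV(D) = 114.9000 - 2.76908445 = 112.13091555
d1 = (ln(S_0'/K) + (r + sigma^2/2)*T) / (sigma*sqrt(T)) = 0.51180294
d2 = d1 - sigma*sqrt(T) = -0.10056949
exp(-rT) = 0.93613086
N(-d1) = 0.30439447; N(-d2) = 0.54005389
P = K * exp(-rT) * N(-d2) - S_0' * N(-d1) = 105.6100 * 0.93613086 * 0.54005389 - 112.13091555 * 0.30439447 = 19.2603

Answer: Price = 19.2603


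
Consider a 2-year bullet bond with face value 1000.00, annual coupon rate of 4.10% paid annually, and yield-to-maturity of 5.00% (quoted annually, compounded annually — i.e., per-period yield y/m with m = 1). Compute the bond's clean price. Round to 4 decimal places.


Answer: Price = 983.2653

Derivation:
Coupon per period c = face * coupon_rate / m = 41.000000
Periods per year m = 1; per-period yield y/m = 0.050000
Number of cashflows N = 2
Cashflows (t years, CF_t, discount factor 1/(1+y/m)^(m*t), PV):
  t = 1.0000: CF_t = 41.000000, DF = 0.952381, PV = 39.047619
  t = 2.0000: CF_t = 1041.000000, DF = 0.907029, PV = 944.217687
Price P = sum_t PV_t = 983.265306


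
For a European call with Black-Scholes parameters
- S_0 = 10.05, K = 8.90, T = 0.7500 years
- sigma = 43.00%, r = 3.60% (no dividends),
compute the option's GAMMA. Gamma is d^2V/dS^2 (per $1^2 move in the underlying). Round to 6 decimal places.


d1 = 0.5850273031; d2 = 0.2126363795
phi(d1) = 0.3361939660; exp(-qT) = 1.0000000000; exp(-rT) = 0.9733612415
Gamma = exp(-qT) * phi(d1) / (S * sigma * sqrt(T)) = 1.0000000000 * 0.3361939660 / (10.0500 * 0.4300 * 0.8660254038) = 0.089831

Answer: Gamma = 0.089831


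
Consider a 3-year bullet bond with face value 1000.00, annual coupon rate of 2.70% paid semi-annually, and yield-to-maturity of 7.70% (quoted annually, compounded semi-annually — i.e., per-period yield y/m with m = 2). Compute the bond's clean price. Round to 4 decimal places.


Coupon per period c = face * coupon_rate / m = 13.500000
Periods per year m = 2; per-period yield y/m = 0.038500
Number of cashflows N = 6
Cashflows (t years, CF_t, discount factor 1/(1+y/m)^(m*t), PV):
  t = 0.5000: CF_t = 13.500000, DF = 0.962927, PV = 12.999519
  t = 1.0000: CF_t = 13.500000, DF = 0.927229, PV = 12.517591
  t = 1.5000: CF_t = 13.500000, DF = 0.892854, PV = 12.053530
  t = 2.0000: CF_t = 13.500000, DF = 0.859754, PV = 11.606673
  t = 2.5000: CF_t = 13.500000, DF = 0.827880, PV = 11.176383
  t = 3.0000: CF_t = 1013.500000, DF = 0.797188, PV = 807.950488
Price P = sum_t PV_t = 868.304185

Answer: Price = 868.3042


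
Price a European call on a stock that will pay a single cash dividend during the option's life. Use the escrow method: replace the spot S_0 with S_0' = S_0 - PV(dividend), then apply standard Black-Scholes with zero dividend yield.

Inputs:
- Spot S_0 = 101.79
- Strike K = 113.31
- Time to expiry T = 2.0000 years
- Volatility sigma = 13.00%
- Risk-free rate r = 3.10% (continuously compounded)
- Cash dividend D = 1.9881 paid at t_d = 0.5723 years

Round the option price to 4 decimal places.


Answer: Price = 4.6856

Derivation:
PV(D) = D * exp(-r * t_d) = 1.9881 * 0.98241515 = 1.95313956
S_0' = S_0 - PV(D) = 101.7900 - 1.95313956 = 99.83686044
d1 = (ln(S_0'/K) + (r + sigma^2/2)*T) / (sigma*sqrt(T)) = -0.25939922
d2 = d1 - sigma*sqrt(T) = -0.44324699
exp(-rT) = 0.93988289
N(d1) = 0.39766361; N(d2) = 0.32879355
C = S_0' * N(d1) - K * exp(-rT) * N(d2) = 99.83686044 * 0.39766361 - 113.3100 * 0.93988289 * 0.32879355 = 4.6856


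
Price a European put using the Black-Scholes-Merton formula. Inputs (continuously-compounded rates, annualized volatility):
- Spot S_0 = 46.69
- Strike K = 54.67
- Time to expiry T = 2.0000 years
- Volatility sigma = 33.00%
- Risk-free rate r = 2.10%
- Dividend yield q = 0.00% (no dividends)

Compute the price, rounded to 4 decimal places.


Answer: Price = 12.2836

Derivation:
d1 = (ln(S/K) + (r - q + 0.5*sigma^2) * T) / (sigma * sqrt(T)) = -0.01475304
d2 = d1 - sigma * sqrt(T) = -0.48144352
exp(-rT) = 0.95886978; exp(-qT) = 1.00000000
P = K * exp(-rT) * N(-d2) - S_0 * exp(-qT) * N(-d1)
N(-d1) = 0.50588540; N(-d2) = 0.68489934
P = 54.6700 * 0.95886978 * 0.68489934 - 46.6900 * 1.00000000 * 0.50588540 = 12.2836


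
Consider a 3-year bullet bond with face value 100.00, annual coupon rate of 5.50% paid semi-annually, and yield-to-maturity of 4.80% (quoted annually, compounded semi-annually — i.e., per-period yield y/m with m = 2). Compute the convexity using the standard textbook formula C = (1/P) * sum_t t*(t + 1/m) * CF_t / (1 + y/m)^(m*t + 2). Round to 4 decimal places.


Coupon per period c = face * coupon_rate / m = 2.750000
Periods per year m = 2; per-period yield y/m = 0.024000
Number of cashflows N = 6
Cashflows (t years, CF_t, discount factor 1/(1+y/m)^(m*t), PV):
  t = 0.5000: CF_t = 2.750000, DF = 0.976562, PV = 2.685547
  t = 1.0000: CF_t = 2.750000, DF = 0.953674, PV = 2.622604
  t = 1.5000: CF_t = 2.750000, DF = 0.931323, PV = 2.561137
  t = 2.0000: CF_t = 2.750000, DF = 0.909495, PV = 2.501110
  t = 2.5000: CF_t = 2.750000, DF = 0.888178, PV = 2.442491
  t = 3.0000: CF_t = 102.750000, DF = 0.867362, PV = 89.121419
Price P = sum_t PV_t = 101.934308
Convexity numerator sum_t t*(t + 1/m) * CF_t / (1+y/m)^(m*t + 2):
  t = 0.5000: term = 1.280569
  t = 1.0000: term = 3.751666
  t = 1.5000: term = 7.327472
  t = 2.0000: term = 11.926224
  t = 2.5000: term = 17.470055
  t = 3.0000: term = 892.424483
Convexity = (1/P) * sum = 934.180468 / 101.934308 = 9.164534

Answer: Convexity = 9.1645


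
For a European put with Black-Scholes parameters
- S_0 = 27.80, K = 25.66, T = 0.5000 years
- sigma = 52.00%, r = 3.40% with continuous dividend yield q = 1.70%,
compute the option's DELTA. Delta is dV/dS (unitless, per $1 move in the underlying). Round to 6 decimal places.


d1 = 0.4248152354; d2 = 0.0571197091
phi(d1) = 0.3645204863; exp(-qT) = 0.9915360229; exp(-rT) = 0.9831436846
N(-d1) = 0.3354856852
Delta = -exp(-qT) * N(-d1) = -0.9915360229 * 0.3354856852 = -0.332646

Answer: Delta = -0.332646


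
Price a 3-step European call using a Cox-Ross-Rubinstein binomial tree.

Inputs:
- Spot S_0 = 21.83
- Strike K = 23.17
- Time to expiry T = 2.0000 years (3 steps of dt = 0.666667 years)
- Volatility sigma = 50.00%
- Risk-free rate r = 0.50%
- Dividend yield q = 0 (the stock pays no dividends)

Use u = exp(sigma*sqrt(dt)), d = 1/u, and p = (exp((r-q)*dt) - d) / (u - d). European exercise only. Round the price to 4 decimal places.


Answer: Price = V(0,0) = 6.1070

Derivation:
dt = T/N = 0.666667
u = exp(sigma*sqrt(dt)) = 1.504181; d = 1/u = 0.664814
p = (exp((r-q)*dt) - d) / (u - d) = 0.403310
Discount per step: exp(-r*dt) = 0.996672
Stock lattice S(k, i) with i counting down-moves:
  k=0: S(0,0) = 21.8300
  k=1: S(1,0) = 32.8363; S(1,1) = 14.5129
  k=2: S(2,0) = 49.3917; S(2,1) = 21.8300; S(2,2) = 9.6484
  k=3: S(3,0) = 74.2940; S(3,1) = 32.8363; S(3,2) = 14.5129; S(3,3) = 6.4144
Terminal payoffs V(N, i) = max(S_T - K, 0):
  V(3,0) = 51.123989; V(3,1) = 9.666262; V(3,2) = 0.000000; V(3,3) = 0.000000
Backward induction: V(k, i) = exp(-r*dt) * [p * V(k+1, i) + (1-p) * V(k+1, i+1)].
  V(2,0) = exp(-r*dt) * [p*51.123989 + (1-p)*9.666262] = 26.298773
  V(2,1) = exp(-r*dt) * [p*9.666262 + (1-p)*0.000000] = 3.885528
  V(2,2) = exp(-r*dt) * [p*0.000000 + (1-p)*0.000000] = 0.000000
  V(1,0) = exp(-r*dt) * [p*26.298773 + (1-p)*3.885528] = 12.882004
  V(1,1) = exp(-r*dt) * [p*3.885528 + (1-p)*0.000000] = 1.561858
  V(0,0) = exp(-r*dt) * [p*12.882004 + (1-p)*1.561858] = 6.106996


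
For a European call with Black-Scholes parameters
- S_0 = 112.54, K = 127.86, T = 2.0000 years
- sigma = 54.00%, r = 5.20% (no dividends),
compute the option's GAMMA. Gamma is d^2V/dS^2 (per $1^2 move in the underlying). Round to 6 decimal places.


d1 = 0.3508988576; d2 = -0.4127764661
phi(d1) = 0.3751221633; exp(-qT) = 1.0000000000; exp(-rT) = 0.9012252974
Gamma = exp(-qT) * phi(d1) / (S * sigma * sqrt(T)) = 1.0000000000 * 0.3751221633 / (112.5400 * 0.5400 * 1.4142135624) = 0.004365

Answer: Gamma = 0.004365


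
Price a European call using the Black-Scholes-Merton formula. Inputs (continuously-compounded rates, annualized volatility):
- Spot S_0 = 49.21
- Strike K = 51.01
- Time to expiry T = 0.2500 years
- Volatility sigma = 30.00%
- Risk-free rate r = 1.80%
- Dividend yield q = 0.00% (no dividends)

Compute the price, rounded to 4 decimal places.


Answer: Price = 2.2687

Derivation:
d1 = (ln(S/K) + (r - q + 0.5*sigma^2) * T) / (sigma * sqrt(T)) = -0.13449891
d2 = d1 - sigma * sqrt(T) = -0.28449891
exp(-rT) = 0.99551011; exp(-qT) = 1.00000000
C = S_0 * exp(-qT) * N(d1) - K * exp(-rT) * N(d2)
N(d1) = 0.44650404; N(d2) = 0.38801403
C = 49.2100 * 1.00000000 * 0.44650404 - 51.0100 * 0.99551011 * 0.38801403 = 2.2687


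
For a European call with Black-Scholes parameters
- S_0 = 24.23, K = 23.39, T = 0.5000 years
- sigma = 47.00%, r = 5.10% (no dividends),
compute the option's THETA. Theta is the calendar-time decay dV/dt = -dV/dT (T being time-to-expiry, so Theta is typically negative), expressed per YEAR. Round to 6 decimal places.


Answer: Theta = -3.611836

Derivation:
d1 = 0.3490638771; d2 = 0.0167236899
phi(d1) = 0.3753631475; exp(-qT) = 1.0000000000; exp(-rT) = 0.9748223790
Theta = -S*exp(-qT)*phi(d1)*sigma/(2*sqrt(T)) - r*K*exp(-rT)*N(d2) + q*S*exp(-qT)*N(d1)
N(d1) = 0.6364793226; N(d2) = 0.5066714760; sqrt(T) = 0.7071067812
Term 1 = -24.2300 * 1.0000000000 * 0.3753631475 * 0.4700 / (2 * 0.7071067812) = -3.0226503081
Term 2 = -0.0510 * 23.3900 * 0.9748223790 * 0.5066714760 = -0.5891858989
Term 3 = 0 (no dividend yield, q = 0)
Theta = -3.0226503081 + (-0.5891858989) + (0.0000000000) = -3.611836


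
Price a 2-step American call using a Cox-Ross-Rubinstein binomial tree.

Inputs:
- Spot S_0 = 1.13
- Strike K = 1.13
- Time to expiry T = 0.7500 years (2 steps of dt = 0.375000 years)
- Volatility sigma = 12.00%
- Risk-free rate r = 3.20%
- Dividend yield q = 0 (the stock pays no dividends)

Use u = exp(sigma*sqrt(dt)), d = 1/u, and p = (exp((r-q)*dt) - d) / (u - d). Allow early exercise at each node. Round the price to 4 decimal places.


Answer: Price = V(0,0) = 0.0555

Derivation:
dt = T/N = 0.375000
u = exp(sigma*sqrt(dt)) = 1.076252; d = 1/u = 0.929150
p = (exp((r-q)*dt) - d) / (u - d) = 0.563705
Discount per step: exp(-r*dt) = 0.988072
Stock lattice S(k, i) with i counting down-moves:
  k=0: S(0,0) = 1.1300
  k=1: S(1,0) = 1.2162; S(1,1) = 1.0499
  k=2: S(2,0) = 1.3089; S(2,1) = 1.1300; S(2,2) = 0.9756
Terminal payoffs V(N, i) = max(S_T - K, 0):
  V(2,0) = 0.178900; V(2,1) = 0.000000; V(2,2) = 0.000000
Backward induction: V(k, i) = exp(-r*dt) * [p * V(k+1, i) + (1-p) * V(k+1, i+1)]; then take max(V_cont, immediate exercise) for American.
  V(1,0) = exp(-r*dt) * [p*0.178900 + (1-p)*0.000000] = 0.099644; exercise = 0.086165; V(1,0) = max -> 0.099644
  V(1,1) = exp(-r*dt) * [p*0.000000 + (1-p)*0.000000] = 0.000000; exercise = 0.000000; V(1,1) = max -> 0.000000
  V(0,0) = exp(-r*dt) * [p*0.099644 + (1-p)*0.000000] = 0.055500; exercise = 0.000000; V(0,0) = max -> 0.055500


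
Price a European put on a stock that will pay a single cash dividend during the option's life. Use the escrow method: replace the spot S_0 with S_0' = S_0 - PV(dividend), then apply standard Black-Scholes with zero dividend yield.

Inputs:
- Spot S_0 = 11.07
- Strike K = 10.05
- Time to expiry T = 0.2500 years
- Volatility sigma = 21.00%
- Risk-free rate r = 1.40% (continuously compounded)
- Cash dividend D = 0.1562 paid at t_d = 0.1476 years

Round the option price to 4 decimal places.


Answer: Price = 0.1275

Derivation:
PV(D) = D * exp(-r * t_d) = 0.1562 * 0.99793573 = 0.15587756
S_0' = S_0 - PV(D) = 11.0700 - 0.15587756 = 10.91412244
d1 = (ln(S_0'/K) + (r + sigma^2/2)*T) / (sigma*sqrt(T)) = 0.87140431
d2 = d1 - sigma*sqrt(T) = 0.76640431
exp(-rT) = 0.99650612
N(-d1) = 0.19176672; N(-d2) = 0.22171788
P = K * exp(-rT) * N(-d2) - S_0' * N(-d1) = 10.0500 * 0.99650612 * 0.22171788 - 10.91412244 * 0.19176672 = 0.1275


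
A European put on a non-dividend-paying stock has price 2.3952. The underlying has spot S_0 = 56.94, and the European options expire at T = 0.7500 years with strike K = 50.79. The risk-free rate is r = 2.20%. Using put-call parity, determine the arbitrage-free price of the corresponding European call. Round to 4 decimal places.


Put-call parity: C - P = S_0 * exp(-qT) - K * exp(-rT).
S_0 * exp(-qT) = 56.9400 * 1.00000000 = 56.94000000
K * exp(-rT) = 50.7900 * 0.98363538 = 49.95884092
C = P + S*exp(-qT) - K*exp(-rT)
C = 2.3952 + 56.94000000 - 49.95884092 = 9.3764

Answer: Call price = 9.3764


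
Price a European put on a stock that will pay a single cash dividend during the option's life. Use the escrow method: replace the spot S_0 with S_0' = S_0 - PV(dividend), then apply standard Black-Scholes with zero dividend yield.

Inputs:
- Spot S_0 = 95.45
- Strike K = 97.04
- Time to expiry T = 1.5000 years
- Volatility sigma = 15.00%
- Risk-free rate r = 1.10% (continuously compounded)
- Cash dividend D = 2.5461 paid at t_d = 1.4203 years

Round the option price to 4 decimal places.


Answer: Price = 8.2205

Derivation:
PV(D) = D * exp(-r * t_d) = 2.5461 * 0.98449811 = 2.50663064
S_0' = S_0 - PV(D) = 95.4500 - 2.50663064 = 92.94336936
d1 = (ln(S_0'/K) + (r + sigma^2/2)*T) / (sigma*sqrt(T)) = -0.05311522
d2 = d1 - sigma*sqrt(T) = -0.23682695
exp(-rT) = 0.98363538
N(-d1) = 0.52117995; N(-d2) = 0.59360448
P = K * exp(-rT) * N(-d2) - S_0' * N(-d1) = 97.0400 * 0.98363538 * 0.59360448 - 92.94336936 * 0.52117995 = 8.2205


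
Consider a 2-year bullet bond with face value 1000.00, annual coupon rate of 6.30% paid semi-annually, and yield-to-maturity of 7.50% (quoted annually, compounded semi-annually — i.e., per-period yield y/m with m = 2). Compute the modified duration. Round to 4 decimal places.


Answer: Modified duration = 1.8401

Derivation:
Coupon per period c = face * coupon_rate / m = 31.500000
Periods per year m = 2; per-period yield y/m = 0.037500
Number of cashflows N = 4
Cashflows (t years, CF_t, discount factor 1/(1+y/m)^(m*t), PV):
  t = 0.5000: CF_t = 31.500000, DF = 0.963855, PV = 30.361446
  t = 1.0000: CF_t = 31.500000, DF = 0.929017, PV = 29.264044
  t = 1.5000: CF_t = 31.500000, DF = 0.895438, PV = 28.206308
  t = 2.0000: CF_t = 1031.500000, DF = 0.863073, PV = 890.259898
Price P = sum_t PV_t = 978.091695
First compute Macaulay numerator sum_t t * PV_t:
  t * PV_t at t = 0.5000: 15.180723
  t * PV_t at t = 1.0000: 29.264044
  t * PV_t at t = 1.5000: 42.309461
  t * PV_t at t = 2.0000: 1780.519795
Macaulay duration D = 1867.274024 / 978.091695 = 1.909099
Modified duration = D / (1 + y/m) = 1.909099 / (1 + 0.037500) = 1.840096


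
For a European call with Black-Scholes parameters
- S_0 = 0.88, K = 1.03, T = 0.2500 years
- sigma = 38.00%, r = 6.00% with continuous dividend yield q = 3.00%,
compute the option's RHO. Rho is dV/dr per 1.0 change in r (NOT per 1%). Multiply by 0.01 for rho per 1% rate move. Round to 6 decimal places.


Answer: Rho = 0.047784

Derivation:
d1 = -0.6939061776; d2 = -0.8839061776
phi(d1) = 0.3135829298; exp(-qT) = 0.9925280548; exp(-rT) = 0.9851119396
N(d2) = 0.1883734311
Rho = K*T*exp(-rT)*N(d2) = 1.0300 * 0.2500 * 0.9851119396 * 0.1883734311 = 0.047784
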